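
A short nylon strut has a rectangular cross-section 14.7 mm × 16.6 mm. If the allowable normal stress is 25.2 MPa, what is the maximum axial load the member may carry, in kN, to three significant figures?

6.15 kN

A = 244 mm².
P_max = σ_allow · A = 25.2 · 244 = 6149 N = 6.149 kN.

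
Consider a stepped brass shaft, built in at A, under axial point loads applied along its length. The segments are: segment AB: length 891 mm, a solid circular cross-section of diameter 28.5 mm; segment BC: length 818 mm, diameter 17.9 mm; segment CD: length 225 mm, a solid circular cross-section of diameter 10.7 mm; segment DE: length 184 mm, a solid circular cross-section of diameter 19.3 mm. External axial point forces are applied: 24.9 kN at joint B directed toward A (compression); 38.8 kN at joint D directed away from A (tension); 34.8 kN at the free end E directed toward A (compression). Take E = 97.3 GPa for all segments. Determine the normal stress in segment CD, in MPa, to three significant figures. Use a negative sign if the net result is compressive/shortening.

Internal axial forces (sectioning from the free end, tension +): N_DE = -34.8 kN, N_CD = 4 kN, N_BC = 4 kN, N_AB = -20.9 kN.
A_CD = 89.92 mm².
σ_CD = N_CD/A_CD = 4000/89.92 = 44.48 MPa.

44.5 MPa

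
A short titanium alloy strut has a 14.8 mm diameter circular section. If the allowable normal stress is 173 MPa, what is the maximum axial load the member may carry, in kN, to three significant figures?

A = 172 mm².
P_max = σ_allow · A = 173 · 172 = 29760 N = 29.76 kN.

29.8 kN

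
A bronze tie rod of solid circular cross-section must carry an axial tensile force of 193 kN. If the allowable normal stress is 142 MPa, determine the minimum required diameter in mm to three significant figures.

41.6 mm

Required area A ≥ P/σ_allow = 193000/142 = 1359 mm².
For a solid circular section, d ≥ √(4A/π) = 41.6 mm.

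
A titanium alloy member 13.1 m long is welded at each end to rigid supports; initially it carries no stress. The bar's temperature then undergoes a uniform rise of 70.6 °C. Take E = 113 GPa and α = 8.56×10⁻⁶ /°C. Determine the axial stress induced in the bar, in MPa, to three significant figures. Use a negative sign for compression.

-68.3 MPa

Free thermal expansion αLΔT = 8.56e-6 · 13100 · 70.6 = 7.917 mm.
The walls impose strain ε = −(7.917)/13100 = -6.0434e-04; σ = Eε = 113000 · -6.0434e-04 = -68.29 MPa.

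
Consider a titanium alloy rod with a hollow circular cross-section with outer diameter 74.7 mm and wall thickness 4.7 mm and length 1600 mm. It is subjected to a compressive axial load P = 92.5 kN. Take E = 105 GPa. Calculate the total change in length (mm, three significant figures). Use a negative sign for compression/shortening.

A = 1034 mm².
δ_mech = NL/(AE) = -92500·1600/(1034·105000) = -1.364 mm.

-1.36 mm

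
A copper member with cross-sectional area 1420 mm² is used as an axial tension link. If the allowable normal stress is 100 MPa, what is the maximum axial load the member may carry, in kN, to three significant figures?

P_max = σ_allow · A = 100 · 1420 = 142000 N = 142 kN.

142 kN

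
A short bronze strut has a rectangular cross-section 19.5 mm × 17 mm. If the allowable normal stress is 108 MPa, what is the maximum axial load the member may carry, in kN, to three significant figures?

35.8 kN

A = 331.5 mm².
P_max = σ_allow · A = 108 · 331.5 = 35800 N = 35.8 kN.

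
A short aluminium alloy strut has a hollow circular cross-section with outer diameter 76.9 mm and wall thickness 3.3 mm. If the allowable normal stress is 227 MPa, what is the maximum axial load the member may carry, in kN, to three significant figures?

A = 763 mm².
P_max = σ_allow · A = 227 · 763 = 173200 N = 173.2 kN.

173 kN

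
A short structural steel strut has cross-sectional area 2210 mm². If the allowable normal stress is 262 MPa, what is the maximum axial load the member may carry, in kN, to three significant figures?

579 kN

P_max = σ_allow · A = 262 · 2210 = 579000 N = 579 kN.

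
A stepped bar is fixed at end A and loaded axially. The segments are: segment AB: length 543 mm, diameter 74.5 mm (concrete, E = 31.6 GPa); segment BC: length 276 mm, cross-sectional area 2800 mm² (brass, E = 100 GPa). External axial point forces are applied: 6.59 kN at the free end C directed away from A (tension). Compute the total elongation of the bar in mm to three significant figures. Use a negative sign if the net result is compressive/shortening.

0.0325 mm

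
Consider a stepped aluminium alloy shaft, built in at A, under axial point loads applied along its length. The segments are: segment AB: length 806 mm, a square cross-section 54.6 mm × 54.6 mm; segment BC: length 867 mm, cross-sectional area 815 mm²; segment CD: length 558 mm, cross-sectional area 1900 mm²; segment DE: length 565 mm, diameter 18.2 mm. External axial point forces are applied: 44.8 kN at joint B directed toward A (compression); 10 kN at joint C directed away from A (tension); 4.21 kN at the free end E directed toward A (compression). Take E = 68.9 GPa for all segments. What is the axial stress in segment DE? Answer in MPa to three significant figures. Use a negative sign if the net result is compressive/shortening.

Internal axial forces (sectioning from the free end, tension +): N_DE = -4.21 kN, N_CD = -4.21 kN, N_BC = 5.79 kN, N_AB = -39.01 kN.
A_DE = 260.2 mm².
σ_DE = N_DE/A_DE = -4210/260.2 = -16.18 MPa.

-16.2 MPa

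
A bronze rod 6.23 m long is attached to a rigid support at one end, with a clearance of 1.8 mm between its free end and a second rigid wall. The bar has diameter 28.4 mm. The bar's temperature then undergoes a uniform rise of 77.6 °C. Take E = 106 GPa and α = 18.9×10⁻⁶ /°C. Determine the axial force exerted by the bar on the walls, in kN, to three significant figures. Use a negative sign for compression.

-79.1 kN

Free thermal expansion αLΔT = 18.9e-6 · 6230 · 77.6 = 9.137 mm.
The walls engage after the gap closes; constrained expansion = 9.137 − 1.8 = 7.337 mm.
The walls impose strain ε = −(7.337)/6230 = -1.1777e-03; σ = Eε = 106000 · -1.1777e-03 = -124.8 MPa.
Wall reaction R = σ·A = -124.8·633.5 = -79080 N = -79.08 kN.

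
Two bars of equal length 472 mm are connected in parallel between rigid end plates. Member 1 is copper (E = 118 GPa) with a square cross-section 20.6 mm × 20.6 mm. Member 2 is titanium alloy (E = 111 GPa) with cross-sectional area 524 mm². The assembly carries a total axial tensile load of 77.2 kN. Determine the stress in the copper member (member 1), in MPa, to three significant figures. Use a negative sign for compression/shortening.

84.2 MPa

A_1 = 424.4 mm².
Equal strain + equilibrium ⇒ each member carries load in proportion to AE: A₁E₁ = 50070000 N, A₂E₂ = 58160000 N, ΣAE = 108200000 N.
σ₁ = P·E₁/ΣAE = 77200·118000/108200000 = 84.16 MPa.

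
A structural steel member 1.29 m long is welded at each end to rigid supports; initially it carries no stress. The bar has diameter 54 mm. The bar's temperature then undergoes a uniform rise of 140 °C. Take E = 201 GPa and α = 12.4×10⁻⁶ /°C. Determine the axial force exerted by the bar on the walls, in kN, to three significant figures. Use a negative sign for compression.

-799 kN

Free thermal expansion αLΔT = 12.4e-6 · 1290 · 140 = 2.239 mm.
The walls impose strain ε = −(2.239)/1290 = -1.7360e-03; σ = Eε = 201000 · -1.7360e-03 = -348.9 MPa.
Wall reaction R = σ·A = -348.9·2290 = -799100 N = -799.1 kN.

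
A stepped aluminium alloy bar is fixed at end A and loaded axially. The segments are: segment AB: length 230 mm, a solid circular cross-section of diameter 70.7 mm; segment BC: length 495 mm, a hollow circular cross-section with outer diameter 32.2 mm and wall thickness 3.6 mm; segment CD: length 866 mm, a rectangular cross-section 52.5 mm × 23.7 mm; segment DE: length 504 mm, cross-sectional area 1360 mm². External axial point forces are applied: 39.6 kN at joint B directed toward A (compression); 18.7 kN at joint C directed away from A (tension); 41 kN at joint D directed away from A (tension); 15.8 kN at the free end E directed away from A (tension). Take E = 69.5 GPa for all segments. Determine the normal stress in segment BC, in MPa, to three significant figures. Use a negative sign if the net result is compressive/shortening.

233 MPa

Internal axial forces (sectioning from the free end, tension +): N_DE = 15.8 kN, N_CD = 56.8 kN, N_BC = 75.5 kN, N_AB = 35.9 kN.
A_BC = 323.5 mm².
σ_BC = N_BC/A_BC = 75500/323.5 = 233.4 MPa.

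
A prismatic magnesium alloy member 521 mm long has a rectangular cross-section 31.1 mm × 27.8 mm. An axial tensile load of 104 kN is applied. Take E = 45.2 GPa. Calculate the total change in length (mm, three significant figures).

A = 864.6 mm².
δ_mech = NL/(AE) = 104000·521/(864.6·45200) = 1.387 mm.

1.39 mm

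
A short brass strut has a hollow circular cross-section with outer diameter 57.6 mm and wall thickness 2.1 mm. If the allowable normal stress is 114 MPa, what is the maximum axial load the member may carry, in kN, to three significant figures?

41.7 kN

A = 366.2 mm².
P_max = σ_allow · A = 114 · 366.2 = 41740 N = 41.74 kN.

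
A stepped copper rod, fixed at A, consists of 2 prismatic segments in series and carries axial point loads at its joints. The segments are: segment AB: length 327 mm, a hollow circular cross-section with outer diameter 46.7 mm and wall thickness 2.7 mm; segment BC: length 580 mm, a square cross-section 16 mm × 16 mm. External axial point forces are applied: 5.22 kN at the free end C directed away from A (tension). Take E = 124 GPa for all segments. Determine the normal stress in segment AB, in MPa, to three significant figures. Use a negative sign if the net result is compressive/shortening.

14.0 MPa

Internal axial forces (sectioning from the free end, tension +): N_BC = 5.22 kN, N_AB = 5.22 kN.
A_AB = 373.2 mm².
σ_AB = N_AB/A_AB = 5220/373.2 = 13.99 MPa.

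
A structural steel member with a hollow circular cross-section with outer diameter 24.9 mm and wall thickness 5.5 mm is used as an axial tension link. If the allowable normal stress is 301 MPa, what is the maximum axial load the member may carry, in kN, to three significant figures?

101 kN

A = 335.2 mm².
P_max = σ_allow · A = 301 · 335.2 = 100900 N = 100.9 kN.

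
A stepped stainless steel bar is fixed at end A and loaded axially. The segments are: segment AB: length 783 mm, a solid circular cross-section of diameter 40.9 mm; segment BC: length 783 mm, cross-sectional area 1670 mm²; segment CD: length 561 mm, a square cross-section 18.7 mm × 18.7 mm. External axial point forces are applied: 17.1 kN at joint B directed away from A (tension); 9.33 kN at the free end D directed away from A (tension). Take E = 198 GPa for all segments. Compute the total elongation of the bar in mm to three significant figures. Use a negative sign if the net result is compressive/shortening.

0.177 mm

Internal axial forces (sectioning from the free end, tension +): N_CD = 9.33 kN, N_BC = 9.33 kN, N_AB = 26.43 kN.
A_AB = 1314 mm².
A_CD = 349.7 mm².
δ_AB = 26430·783/(1314·198000) = 0.07955 mm
δ_BC = 9330·783/(1670·198000) = 0.02209 mm
δ_CD = 9330·561/(349.7·198000) = 0.0756 mm
δ = Σδ_i = 0.1772 mm.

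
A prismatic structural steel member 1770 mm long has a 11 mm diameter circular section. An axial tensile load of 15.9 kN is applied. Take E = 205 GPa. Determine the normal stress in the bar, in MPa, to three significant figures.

167 MPa

A = 95.03 mm².
σ = N/A = 15900/95.03 = 167.3 MPa.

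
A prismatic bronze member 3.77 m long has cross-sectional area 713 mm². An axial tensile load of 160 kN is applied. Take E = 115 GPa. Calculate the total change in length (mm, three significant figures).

δ_mech = NL/(AE) = 160000·3770/(713·115000) = 7.357 mm.

7.36 mm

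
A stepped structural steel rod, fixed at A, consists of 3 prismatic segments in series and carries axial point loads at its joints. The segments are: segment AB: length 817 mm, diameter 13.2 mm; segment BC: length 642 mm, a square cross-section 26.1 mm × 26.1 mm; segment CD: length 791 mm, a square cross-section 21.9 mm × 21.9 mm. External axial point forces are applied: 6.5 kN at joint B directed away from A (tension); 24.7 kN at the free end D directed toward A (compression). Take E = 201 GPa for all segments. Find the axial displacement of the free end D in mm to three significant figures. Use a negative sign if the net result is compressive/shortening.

-0.859 mm

Internal axial forces (sectioning from the free end, tension +): N_CD = -24.7 kN, N_BC = -24.7 kN, N_AB = -18.2 kN.
A_AB = 136.8 mm².
A_BC = 681.2 mm².
A_CD = 479.6 mm².
δ_AB = -18200·817/(136.8·201000) = -0.5406 mm
δ_BC = -24700·642/(681.2·201000) = -0.1158 mm
δ_CD = -24700·791/(479.6·201000) = -0.2027 mm
δ = Σδ_i = -0.8591 mm.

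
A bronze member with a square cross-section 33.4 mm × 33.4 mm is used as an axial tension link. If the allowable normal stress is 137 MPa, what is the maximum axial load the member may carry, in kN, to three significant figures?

153 kN

A = 1116 mm².
P_max = σ_allow · A = 137 · 1116 = 152800 N = 152.8 kN.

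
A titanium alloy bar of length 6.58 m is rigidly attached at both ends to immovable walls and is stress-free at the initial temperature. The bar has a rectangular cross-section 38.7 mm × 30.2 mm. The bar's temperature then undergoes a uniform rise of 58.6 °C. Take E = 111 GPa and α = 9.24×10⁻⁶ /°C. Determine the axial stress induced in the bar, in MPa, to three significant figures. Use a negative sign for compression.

-60.1 MPa

Free thermal expansion αLΔT = 9.24e-6 · 6580 · 58.6 = 3.563 mm.
The walls impose strain ε = −(3.563)/6580 = -5.4146e-04; σ = Eε = 111000 · -5.4146e-04 = -60.1 MPa.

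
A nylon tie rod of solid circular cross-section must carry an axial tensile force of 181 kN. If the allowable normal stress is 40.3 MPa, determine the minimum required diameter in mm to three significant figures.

75.6 mm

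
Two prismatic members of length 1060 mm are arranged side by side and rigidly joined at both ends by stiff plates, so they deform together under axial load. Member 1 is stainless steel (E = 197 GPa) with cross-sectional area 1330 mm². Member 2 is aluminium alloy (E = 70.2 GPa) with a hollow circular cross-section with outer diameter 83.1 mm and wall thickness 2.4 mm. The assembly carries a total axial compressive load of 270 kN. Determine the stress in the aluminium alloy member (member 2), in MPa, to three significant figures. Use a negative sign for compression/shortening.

A_2 = 608.5 mm².
Equal strain + equilibrium ⇒ each member carries load in proportion to AE: A₁E₁ = 262000000 N, A₂E₂ = 42710000 N, ΣAE = 304700000 N.
σ₂ = P·E₂/ΣAE = -270000·70200/304700000 = -62.2 MPa.

-62.2 MPa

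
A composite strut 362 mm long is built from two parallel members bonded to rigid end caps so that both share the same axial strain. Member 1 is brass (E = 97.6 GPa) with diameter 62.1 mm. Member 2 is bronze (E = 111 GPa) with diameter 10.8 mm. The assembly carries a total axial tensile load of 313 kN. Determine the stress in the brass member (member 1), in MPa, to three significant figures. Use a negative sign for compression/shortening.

99.9 MPa

A_1 = 3029 mm².
A_2 = 91.61 mm².
Equal strain + equilibrium ⇒ each member carries load in proportion to AE: A₁E₁ = 295600000 N, A₂E₂ = 10170000 N, ΣAE = 305800000 N.
σ₁ = P·E₁/ΣAE = 313000·97600/305800000 = 99.9 MPa.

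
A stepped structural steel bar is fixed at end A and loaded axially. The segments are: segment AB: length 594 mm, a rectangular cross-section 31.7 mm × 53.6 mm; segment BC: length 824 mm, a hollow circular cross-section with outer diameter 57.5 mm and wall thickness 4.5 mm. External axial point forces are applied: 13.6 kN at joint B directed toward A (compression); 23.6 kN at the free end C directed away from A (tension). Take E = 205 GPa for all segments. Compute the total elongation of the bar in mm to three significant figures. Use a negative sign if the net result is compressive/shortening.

Internal axial forces (sectioning from the free end, tension +): N_BC = 23.6 kN, N_AB = 10 kN.
A_AB = 1699 mm².
A_BC = 749.3 mm².
δ_AB = 10000·594/(1699·205000) = 0.01705 mm
δ_BC = 23600·824/(749.3·205000) = 0.1266 mm
δ = Σδ_i = 0.1437 mm.

0.144 mm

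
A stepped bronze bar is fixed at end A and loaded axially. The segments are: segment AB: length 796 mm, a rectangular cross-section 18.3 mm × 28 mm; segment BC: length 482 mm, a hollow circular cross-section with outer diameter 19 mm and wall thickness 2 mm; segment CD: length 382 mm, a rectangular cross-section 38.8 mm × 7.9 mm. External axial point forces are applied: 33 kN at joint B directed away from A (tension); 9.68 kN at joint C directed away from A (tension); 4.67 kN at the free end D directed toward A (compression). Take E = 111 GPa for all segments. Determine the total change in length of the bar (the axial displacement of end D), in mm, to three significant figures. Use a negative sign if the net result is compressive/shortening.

Internal axial forces (sectioning from the free end, tension +): N_CD = -4.67 kN, N_BC = 5.01 kN, N_AB = 38.01 kN.
A_AB = 512.4 mm².
A_BC = 106.8 mm².
A_CD = 306.5 mm².
δ_AB = 38010·796/(512.4·111000) = 0.532 mm
δ_BC = 5010·482/(106.8·111000) = 0.2037 mm
δ_CD = -4670·382/(306.5·111000) = -0.05243 mm
δ = Σδ_i = 0.6832 mm.

0.683 mm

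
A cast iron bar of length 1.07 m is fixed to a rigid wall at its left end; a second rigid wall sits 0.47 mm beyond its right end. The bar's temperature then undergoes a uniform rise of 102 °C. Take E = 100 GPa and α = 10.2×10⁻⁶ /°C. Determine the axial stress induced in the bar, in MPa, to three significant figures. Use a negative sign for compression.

-60.1 MPa

Free thermal expansion αLΔT = 10.2e-6 · 1070 · 102 = 1.113 mm.
The walls engage after the gap closes; constrained expansion = 1.113 − 0.47 = 0.6432 mm.
The walls impose strain ε = −(0.6432)/1070 = -6.0115e-04; σ = Eε = 100000 · -6.0115e-04 = -60.11 MPa.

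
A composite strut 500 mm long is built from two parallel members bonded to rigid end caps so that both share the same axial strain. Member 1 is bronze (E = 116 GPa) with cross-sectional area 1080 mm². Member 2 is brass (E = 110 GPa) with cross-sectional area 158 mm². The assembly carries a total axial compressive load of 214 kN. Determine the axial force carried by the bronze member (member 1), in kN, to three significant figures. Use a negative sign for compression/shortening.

-188 kN

Equal strain + equilibrium ⇒ each member carries load in proportion to AE: A₁E₁ = 125300000 N, A₂E₂ = 17380000 N, ΣAE = 142700000 N.
F₁ = P·A₁E₁/ΣAE = -214000·125300000/142700000 = -187900 N.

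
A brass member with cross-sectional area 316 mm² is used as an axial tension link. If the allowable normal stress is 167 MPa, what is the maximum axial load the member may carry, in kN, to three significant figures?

P_max = σ_allow · A = 167 · 316 = 52770 N = 52.77 kN.

52.8 kN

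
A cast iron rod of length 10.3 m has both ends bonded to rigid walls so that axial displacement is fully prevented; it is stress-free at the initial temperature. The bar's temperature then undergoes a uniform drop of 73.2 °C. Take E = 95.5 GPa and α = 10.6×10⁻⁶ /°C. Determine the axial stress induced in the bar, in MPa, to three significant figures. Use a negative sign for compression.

74.1 MPa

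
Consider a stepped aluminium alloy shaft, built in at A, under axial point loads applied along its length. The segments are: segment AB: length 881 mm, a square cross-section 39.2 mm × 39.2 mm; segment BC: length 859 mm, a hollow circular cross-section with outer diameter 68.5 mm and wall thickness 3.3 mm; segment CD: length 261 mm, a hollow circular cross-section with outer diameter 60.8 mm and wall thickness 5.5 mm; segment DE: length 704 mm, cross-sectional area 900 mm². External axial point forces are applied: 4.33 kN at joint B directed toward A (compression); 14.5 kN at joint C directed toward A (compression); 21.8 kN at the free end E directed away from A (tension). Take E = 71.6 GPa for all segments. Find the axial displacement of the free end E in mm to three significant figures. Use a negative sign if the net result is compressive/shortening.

0.475 mm

Internal axial forces (sectioning from the free end, tension +): N_DE = 21.8 kN, N_CD = 21.8 kN, N_BC = 7.3 kN, N_AB = 2.97 kN.
A_AB = 1537 mm².
A_BC = 675.9 mm².
A_CD = 955.5 mm².
δ_AB = 2970·881/(1537·71600) = 0.02378 mm
δ_BC = 7300·859/(675.9·71600) = 0.1296 mm
δ_CD = 21800·261/(955.5·71600) = 0.08317 mm
δ_DE = 21800·704/(900·71600) = 0.2382 mm
δ = Σδ_i = 0.4747 mm.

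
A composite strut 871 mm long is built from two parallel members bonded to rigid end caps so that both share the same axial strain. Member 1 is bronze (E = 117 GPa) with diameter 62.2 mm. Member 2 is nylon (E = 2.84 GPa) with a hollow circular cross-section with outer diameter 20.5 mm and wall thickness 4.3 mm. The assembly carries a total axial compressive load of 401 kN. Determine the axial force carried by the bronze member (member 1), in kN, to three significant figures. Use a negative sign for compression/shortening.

A_1 = 3039 mm².
A_2 = 218.8 mm².
Equal strain + equilibrium ⇒ each member carries load in proportion to AE: A₁E₁ = 355500000 N, A₂E₂ = 621500 N, ΣAE = 356100000 N.
F₁ = P·A₁E₁/ΣAE = -401000·355500000/356100000 = -400300 N.

-400 kN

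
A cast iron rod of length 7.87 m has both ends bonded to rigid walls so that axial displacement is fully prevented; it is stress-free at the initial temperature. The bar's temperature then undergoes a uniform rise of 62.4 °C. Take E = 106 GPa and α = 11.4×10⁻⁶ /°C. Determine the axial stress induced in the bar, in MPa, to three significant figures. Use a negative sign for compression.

Free thermal expansion αLΔT = 11.4e-6 · 7870 · 62.4 = 5.598 mm.
The walls impose strain ε = −(5.598)/7870 = -7.1136e-04; σ = Eε = 106000 · -7.1136e-04 = -75.4 MPa.

-75.4 MPa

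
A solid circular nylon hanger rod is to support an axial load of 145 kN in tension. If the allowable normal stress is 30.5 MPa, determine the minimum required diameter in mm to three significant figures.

77.8 mm

Required area A ≥ P/σ_allow = 145000/30.5 = 4754 mm².
For a solid circular section, d ≥ √(4A/π) = 77.8 mm.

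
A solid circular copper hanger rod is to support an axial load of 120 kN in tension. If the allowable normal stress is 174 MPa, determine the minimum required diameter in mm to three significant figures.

29.6 mm

Required area A ≥ P/σ_allow = 120000/174 = 689.7 mm².
For a solid circular section, d ≥ √(4A/π) = 29.63 mm.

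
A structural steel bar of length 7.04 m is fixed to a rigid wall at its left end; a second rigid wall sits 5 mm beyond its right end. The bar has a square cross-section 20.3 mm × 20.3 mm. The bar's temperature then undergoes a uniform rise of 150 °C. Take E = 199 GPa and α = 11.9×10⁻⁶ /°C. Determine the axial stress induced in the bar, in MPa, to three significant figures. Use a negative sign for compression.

-214 MPa

Free thermal expansion αLΔT = 11.9e-6 · 7040 · 150 = 12.57 mm.
The walls engage after the gap closes; constrained expansion = 12.57 − 5 = 7.566 mm.
The walls impose strain ε = −(7.566)/7040 = -1.0748e-03; σ = Eε = 199000 · -1.0748e-03 = -213.9 MPa.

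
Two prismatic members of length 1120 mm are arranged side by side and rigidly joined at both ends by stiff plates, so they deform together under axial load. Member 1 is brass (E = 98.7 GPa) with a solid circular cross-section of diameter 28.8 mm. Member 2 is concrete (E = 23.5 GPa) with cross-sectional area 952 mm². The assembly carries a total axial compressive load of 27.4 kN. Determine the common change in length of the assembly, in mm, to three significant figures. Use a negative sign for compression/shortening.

A_1 = 651.4 mm².
Equal strain + equilibrium ⇒ each member carries load in proportion to AE: A₁E₁ = 64300000 N, A₂E₂ = 22370000 N, ΣAE = 86670000 N.
δ = PL/ΣAE = -27400·1120/86670000 = -0.3541 mm.

-0.354 mm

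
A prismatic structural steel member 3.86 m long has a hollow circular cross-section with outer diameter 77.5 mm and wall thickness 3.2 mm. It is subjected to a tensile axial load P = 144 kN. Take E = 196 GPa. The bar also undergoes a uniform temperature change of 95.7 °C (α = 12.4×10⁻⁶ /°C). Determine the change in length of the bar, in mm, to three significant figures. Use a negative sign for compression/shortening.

A = 746.9 mm².
δ_mech = NL/(AE) = 144000·3860/(746.9·196000) = 3.797 mm.
δ_thermal = αLΔT = 12.4e-6·3860·95.7 = 4.581 mm.
δ = δ_mech + δ_thermal = 8.377 mm.

8.38 mm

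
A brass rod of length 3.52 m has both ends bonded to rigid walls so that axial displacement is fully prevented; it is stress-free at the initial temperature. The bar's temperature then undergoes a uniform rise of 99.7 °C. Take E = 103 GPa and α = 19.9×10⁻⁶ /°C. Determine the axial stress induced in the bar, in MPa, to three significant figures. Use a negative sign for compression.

Free thermal expansion αLΔT = 19.9e-6 · 3520 · 99.7 = 6.984 mm.
The walls impose strain ε = −(6.984)/3520 = -1.9840e-03; σ = Eε = 103000 · -1.9840e-03 = -204.4 MPa.

-204 MPa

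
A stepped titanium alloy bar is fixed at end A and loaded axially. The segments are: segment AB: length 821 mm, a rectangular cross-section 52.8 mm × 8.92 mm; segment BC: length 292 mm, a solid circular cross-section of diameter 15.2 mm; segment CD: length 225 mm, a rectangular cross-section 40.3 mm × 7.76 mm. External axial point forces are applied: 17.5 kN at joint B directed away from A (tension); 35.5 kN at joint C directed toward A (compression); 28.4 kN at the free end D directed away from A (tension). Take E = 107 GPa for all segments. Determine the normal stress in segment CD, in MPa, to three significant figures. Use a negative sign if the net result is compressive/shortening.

90.8 MPa

Internal axial forces (sectioning from the free end, tension +): N_CD = 28.4 kN, N_BC = -7.1 kN, N_AB = 10.4 kN.
A_CD = 312.7 mm².
σ_CD = N_CD/A_CD = 28400/312.7 = 90.81 MPa.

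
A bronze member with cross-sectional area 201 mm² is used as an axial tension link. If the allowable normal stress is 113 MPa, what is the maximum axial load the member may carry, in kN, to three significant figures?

P_max = σ_allow · A = 113 · 201 = 22710 N = 22.71 kN.

22.7 kN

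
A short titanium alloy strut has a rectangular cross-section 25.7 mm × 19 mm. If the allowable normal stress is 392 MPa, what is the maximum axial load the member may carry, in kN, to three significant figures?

191 kN

A = 488.3 mm².
P_max = σ_allow · A = 392 · 488.3 = 191400 N = 191.4 kN.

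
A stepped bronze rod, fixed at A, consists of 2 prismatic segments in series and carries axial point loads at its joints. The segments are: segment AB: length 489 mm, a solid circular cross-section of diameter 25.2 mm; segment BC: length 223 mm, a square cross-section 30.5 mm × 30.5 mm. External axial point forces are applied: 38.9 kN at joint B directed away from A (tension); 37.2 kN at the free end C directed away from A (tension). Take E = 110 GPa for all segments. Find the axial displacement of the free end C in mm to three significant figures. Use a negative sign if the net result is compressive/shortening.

0.759 mm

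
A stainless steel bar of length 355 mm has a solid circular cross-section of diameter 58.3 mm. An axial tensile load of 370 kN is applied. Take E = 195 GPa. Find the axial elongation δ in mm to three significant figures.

A = 2669 mm².
δ_mech = NL/(AE) = 370000·355/(2669·195000) = 0.2523 mm.

0.252 mm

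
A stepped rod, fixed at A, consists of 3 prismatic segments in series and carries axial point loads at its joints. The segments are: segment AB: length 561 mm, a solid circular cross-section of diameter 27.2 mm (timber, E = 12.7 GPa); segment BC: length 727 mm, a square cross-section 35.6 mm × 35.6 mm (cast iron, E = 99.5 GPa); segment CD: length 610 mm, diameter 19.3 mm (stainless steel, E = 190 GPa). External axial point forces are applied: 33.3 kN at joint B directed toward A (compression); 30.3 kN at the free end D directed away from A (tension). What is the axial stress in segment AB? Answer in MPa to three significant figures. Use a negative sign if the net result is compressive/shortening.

-5.16 MPa

Internal axial forces (sectioning from the free end, tension +): N_CD = 30.3 kN, N_BC = 30.3 kN, N_AB = -3 kN.
A_AB = 581.1 mm².
σ_AB = N_AB/A_AB = -3000/581.1 = -5.163 MPa.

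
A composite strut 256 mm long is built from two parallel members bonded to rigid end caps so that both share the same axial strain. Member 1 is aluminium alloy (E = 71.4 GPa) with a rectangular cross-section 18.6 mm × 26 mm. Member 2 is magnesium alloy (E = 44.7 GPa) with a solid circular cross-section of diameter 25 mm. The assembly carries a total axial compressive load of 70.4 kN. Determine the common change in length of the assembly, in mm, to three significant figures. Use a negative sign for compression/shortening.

A_1 = 483.6 mm².
A_2 = 490.9 mm².
Equal strain + equilibrium ⇒ each member carries load in proportion to AE: A₁E₁ = 34530000 N, A₂E₂ = 21940000 N, ΣAE = 56470000 N.
δ = PL/ΣAE = -70400·256/56470000 = -0.3191 mm.

-0.319 mm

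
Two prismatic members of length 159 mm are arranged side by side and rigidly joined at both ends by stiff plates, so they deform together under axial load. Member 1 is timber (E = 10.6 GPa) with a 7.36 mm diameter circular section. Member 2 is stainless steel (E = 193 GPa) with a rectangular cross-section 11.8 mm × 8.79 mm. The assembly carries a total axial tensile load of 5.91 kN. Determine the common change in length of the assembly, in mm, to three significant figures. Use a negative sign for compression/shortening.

0.0459 mm

A_1 = 42.54 mm².
A_2 = 103.7 mm².
Equal strain + equilibrium ⇒ each member carries load in proportion to AE: A₁E₁ = 451000 N, A₂E₂ = 20020000 N, ΣAE = 20470000 N.
δ = PL/ΣAE = 5910·159/20470000 = 0.04591 mm.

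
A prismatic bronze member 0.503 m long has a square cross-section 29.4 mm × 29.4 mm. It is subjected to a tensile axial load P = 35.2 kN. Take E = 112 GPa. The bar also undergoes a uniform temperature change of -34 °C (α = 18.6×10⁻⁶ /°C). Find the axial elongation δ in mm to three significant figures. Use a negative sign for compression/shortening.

-0.135 mm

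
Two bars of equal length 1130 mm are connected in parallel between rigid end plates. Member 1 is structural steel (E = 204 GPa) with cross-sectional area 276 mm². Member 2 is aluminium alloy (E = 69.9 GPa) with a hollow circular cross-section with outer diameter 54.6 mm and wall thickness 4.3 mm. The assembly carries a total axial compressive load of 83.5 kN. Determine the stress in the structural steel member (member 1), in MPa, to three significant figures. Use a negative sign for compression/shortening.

A_2 = 679.5 mm².
Equal strain + equilibrium ⇒ each member carries load in proportion to AE: A₁E₁ = 56300000 N, A₂E₂ = 47500000 N, ΣAE = 103800000 N.
σ₁ = P·E₁/ΣAE = -83500·204000/103800000 = -164.1 MPa.

-164 MPa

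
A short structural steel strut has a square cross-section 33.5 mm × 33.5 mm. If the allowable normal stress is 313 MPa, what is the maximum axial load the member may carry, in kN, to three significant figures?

351 kN

A = 1122 mm².
P_max = σ_allow · A = 313 · 1122 = 351300 N = 351.3 kN.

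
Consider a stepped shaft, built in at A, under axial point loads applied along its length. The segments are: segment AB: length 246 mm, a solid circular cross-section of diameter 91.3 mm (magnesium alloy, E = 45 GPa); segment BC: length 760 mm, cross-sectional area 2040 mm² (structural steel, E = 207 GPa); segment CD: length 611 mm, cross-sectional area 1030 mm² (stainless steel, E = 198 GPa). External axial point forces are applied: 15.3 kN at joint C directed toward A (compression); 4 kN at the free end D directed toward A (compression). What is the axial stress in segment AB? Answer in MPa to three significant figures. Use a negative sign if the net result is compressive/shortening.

Internal axial forces (sectioning from the free end, tension +): N_CD = -4 kN, N_BC = -19.3 kN, N_AB = -19.3 kN.
A_AB = 6547 mm².
σ_AB = N_AB/A_AB = -19300/6547 = -2.948 MPa.

-2.95 MPa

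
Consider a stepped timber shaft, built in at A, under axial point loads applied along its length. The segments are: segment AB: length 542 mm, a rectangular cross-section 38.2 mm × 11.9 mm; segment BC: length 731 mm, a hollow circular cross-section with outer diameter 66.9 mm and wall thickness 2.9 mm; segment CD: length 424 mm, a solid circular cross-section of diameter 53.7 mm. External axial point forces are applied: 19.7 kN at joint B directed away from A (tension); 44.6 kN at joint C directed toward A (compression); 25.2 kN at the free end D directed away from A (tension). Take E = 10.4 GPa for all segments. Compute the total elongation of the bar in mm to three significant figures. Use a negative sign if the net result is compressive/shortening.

Internal axial forces (sectioning from the free end, tension +): N_CD = 25.2 kN, N_BC = -19.4 kN, N_AB = 0.3 kN.
A_AB = 454.6 mm².
A_BC = 583.1 mm².
A_CD = 2265 mm².
δ_AB = 300·542/(454.6·10400) = 0.03439 mm
δ_BC = -19400·731/(583.1·10400) = -2.339 mm
δ_CD = 25200·424/(2265·10400) = 0.4536 mm
δ = Σδ_i = -1.851 mm.

-1.85 mm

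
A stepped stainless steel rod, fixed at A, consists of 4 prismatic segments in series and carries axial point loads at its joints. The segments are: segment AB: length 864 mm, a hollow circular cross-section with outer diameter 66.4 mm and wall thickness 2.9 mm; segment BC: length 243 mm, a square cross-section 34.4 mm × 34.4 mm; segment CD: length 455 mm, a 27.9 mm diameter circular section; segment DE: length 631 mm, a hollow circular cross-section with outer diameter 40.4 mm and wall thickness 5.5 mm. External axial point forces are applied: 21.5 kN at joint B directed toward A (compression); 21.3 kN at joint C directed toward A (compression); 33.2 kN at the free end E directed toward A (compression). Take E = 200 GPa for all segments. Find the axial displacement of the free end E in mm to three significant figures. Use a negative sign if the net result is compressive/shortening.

Internal axial forces (sectioning from the free end, tension +): N_DE = -33.2 kN, N_CD = -33.2 kN, N_BC = -54.5 kN, N_AB = -76 kN.
A_AB = 578.5 mm².
A_BC = 1183 mm².
A_CD = 611.4 mm².
A_DE = 603 mm².
δ_AB = -76000·864/(578.5·200000) = -0.5675 mm
δ_BC = -54500·243/(1183·200000) = -0.05596 mm
δ_CD = -33200·455/(611.4·200000) = -0.1235 mm
δ_DE = -33200·631/(603·200000) = -0.1737 mm
δ = Σδ_i = -0.9207 mm.

-0.921 mm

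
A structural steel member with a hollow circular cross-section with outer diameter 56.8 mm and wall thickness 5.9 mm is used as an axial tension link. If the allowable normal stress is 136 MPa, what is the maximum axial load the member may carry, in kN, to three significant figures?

128 kN

A = 943.5 mm².
P_max = σ_allow · A = 136 · 943.5 = 128300 N = 128.3 kN.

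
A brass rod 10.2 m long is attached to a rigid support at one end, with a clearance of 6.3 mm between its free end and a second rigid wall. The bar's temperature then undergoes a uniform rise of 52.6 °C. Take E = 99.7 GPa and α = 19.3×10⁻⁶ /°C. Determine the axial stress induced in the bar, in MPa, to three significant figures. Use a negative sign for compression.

Free thermal expansion αLΔT = 19.3e-6 · 10200 · 52.6 = 10.35 mm.
The walls engage after the gap closes; constrained expansion = 10.35 − 6.3 = 4.055 mm.
The walls impose strain ε = −(4.055)/10200 = -3.9753e-04; σ = Eε = 99700 · -3.9753e-04 = -39.63 MPa.

-39.6 MPa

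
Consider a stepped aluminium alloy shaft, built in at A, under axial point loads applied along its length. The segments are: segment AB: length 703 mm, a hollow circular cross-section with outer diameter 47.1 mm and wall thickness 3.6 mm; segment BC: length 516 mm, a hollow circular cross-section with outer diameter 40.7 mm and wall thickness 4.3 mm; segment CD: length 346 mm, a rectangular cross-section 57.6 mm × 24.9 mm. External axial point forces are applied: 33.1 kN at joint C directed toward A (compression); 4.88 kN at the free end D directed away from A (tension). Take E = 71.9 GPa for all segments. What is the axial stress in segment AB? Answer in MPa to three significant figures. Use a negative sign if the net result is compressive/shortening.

-57.4 MPa

Internal axial forces (sectioning from the free end, tension +): N_CD = 4.88 kN, N_BC = -28.22 kN, N_AB = -28.22 kN.
A_AB = 492 mm².
σ_AB = N_AB/A_AB = -28220/492 = -57.36 MPa.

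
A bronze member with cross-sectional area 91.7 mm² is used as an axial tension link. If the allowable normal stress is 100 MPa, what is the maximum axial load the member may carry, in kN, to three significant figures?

P_max = σ_allow · A = 100 · 91.7 = 9170 N = 9.17 kN.

9.17 kN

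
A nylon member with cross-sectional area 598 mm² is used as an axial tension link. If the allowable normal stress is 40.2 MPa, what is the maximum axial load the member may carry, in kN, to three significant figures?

P_max = σ_allow · A = 40.2 · 598 = 24040 N = 24.04 kN.

24.0 kN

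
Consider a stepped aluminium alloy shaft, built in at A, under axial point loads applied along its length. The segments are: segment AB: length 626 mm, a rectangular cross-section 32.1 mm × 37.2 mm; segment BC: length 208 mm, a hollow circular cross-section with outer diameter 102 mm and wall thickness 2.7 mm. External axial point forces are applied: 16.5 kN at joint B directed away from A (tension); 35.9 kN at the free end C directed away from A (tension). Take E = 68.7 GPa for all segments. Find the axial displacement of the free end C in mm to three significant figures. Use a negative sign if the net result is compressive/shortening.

0.529 mm

Internal axial forces (sectioning from the free end, tension +): N_BC = 35.9 kN, N_AB = 52.4 kN.
A_AB = 1194 mm².
A_BC = 842.3 mm².
δ_AB = 52400·626/(1194·68700) = 0.3999 mm
δ_BC = 35900·208/(842.3·68700) = 0.129 mm
δ = Σδ_i = 0.5289 mm.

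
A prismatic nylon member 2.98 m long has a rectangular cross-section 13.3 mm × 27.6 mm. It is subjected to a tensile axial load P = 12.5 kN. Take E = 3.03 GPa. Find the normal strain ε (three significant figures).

A = 367.1 mm².
σ = N/A = 34.05 MPa; ε = σ/E = 34.05/3030 = 1.124e-02.

0.0112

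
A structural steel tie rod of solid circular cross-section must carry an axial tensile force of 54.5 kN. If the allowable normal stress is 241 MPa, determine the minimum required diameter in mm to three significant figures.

17.0 mm

Required area A ≥ P/σ_allow = 54500/241 = 226.1 mm².
For a solid circular section, d ≥ √(4A/π) = 16.97 mm.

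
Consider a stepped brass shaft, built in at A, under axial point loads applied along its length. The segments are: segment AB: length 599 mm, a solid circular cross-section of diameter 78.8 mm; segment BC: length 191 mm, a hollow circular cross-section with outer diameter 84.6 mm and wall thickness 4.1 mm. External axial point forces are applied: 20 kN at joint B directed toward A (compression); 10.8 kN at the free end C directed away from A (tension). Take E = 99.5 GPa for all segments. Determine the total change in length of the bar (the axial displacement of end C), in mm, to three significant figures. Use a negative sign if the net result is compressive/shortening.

Internal axial forces (sectioning from the free end, tension +): N_BC = 10.8 kN, N_AB = -9.2 kN.
A_AB = 4877 mm².
A_BC = 1037 mm².
δ_AB = -9200·599/(4877·99500) = -0.01136 mm
δ_BC = 10800·191/(1037·99500) = 0.01999 mm
δ = Σδ_i = 0.008638 mm.

0.00864 mm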